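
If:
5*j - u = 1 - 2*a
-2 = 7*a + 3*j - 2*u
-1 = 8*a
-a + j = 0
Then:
No Solution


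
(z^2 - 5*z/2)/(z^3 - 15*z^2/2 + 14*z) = (2*z - 5)/(2*z^2 - 15*z + 28)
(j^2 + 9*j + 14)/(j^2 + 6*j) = (j^2 + 9*j + 14)/(j*(j + 6))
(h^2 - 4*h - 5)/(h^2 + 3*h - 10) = (h^2 - 4*h - 5)/(h^2 + 3*h - 10)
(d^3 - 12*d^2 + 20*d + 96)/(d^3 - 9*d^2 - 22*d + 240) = (d + 2)/(d + 5)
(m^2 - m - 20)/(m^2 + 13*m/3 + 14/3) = 3*(m^2 - m - 20)/(3*m^2 + 13*m + 14)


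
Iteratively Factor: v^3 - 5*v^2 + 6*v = (v - 2)*(v^2 - 3*v) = (v - 3)*(v - 2)*(v)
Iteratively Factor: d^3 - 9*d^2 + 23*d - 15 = (d - 3)*(d^2 - 6*d + 5) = (d - 5)*(d - 3)*(d - 1)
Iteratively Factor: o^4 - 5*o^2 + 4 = (o + 1)*(o^3 - o^2 - 4*o + 4) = (o - 1)*(o + 1)*(o^2 - 4) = (o - 1)*(o + 1)*(o + 2)*(o - 2)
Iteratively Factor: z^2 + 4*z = (z + 4)*(z)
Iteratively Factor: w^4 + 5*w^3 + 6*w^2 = (w)*(w^3 + 5*w^2 + 6*w) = w*(w + 2)*(w^2 + 3*w) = w*(w + 2)*(w + 3)*(w)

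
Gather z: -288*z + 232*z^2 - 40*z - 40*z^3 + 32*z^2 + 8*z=-40*z^3 + 264*z^2 - 320*z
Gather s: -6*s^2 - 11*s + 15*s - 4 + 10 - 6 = -6*s^2 + 4*s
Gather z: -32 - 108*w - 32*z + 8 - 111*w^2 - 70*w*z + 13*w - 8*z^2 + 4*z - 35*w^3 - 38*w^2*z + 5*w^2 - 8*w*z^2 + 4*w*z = -35*w^3 - 106*w^2 - 95*w + z^2*(-8*w - 8) + z*(-38*w^2 - 66*w - 28) - 24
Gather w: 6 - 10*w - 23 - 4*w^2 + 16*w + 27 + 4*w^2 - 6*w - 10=0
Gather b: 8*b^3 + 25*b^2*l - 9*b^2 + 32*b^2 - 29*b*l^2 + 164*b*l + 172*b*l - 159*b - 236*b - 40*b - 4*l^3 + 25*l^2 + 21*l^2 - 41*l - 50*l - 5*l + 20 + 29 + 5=8*b^3 + b^2*(25*l + 23) + b*(-29*l^2 + 336*l - 435) - 4*l^3 + 46*l^2 - 96*l + 54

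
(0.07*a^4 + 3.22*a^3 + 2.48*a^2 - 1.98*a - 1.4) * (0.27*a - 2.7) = 0.0189*a^5 + 0.6804*a^4 - 8.0244*a^3 - 7.2306*a^2 + 4.968*a + 3.78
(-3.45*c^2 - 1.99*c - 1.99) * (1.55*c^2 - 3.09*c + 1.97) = -5.3475*c^4 + 7.576*c^3 - 3.7319*c^2 + 2.2288*c - 3.9203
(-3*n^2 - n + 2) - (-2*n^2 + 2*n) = -n^2 - 3*n + 2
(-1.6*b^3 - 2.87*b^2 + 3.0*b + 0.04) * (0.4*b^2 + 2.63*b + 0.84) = -0.64*b^5 - 5.356*b^4 - 7.6921*b^3 + 5.4952*b^2 + 2.6252*b + 0.0336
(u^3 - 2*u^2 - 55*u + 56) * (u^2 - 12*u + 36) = u^5 - 14*u^4 + 5*u^3 + 644*u^2 - 2652*u + 2016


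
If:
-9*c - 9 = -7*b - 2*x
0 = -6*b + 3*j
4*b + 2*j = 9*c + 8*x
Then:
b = 10*x - 9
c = 8*x - 8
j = 20*x - 18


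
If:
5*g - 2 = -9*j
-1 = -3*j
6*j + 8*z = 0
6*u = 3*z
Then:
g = -1/5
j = 1/3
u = -1/8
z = -1/4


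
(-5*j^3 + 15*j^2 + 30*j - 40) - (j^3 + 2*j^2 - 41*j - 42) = -6*j^3 + 13*j^2 + 71*j + 2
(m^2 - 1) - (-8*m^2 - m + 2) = 9*m^2 + m - 3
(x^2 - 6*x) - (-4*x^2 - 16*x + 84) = 5*x^2 + 10*x - 84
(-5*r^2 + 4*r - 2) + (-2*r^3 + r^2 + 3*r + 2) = -2*r^3 - 4*r^2 + 7*r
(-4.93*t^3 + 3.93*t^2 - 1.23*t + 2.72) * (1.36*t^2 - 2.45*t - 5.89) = -6.7048*t^5 + 17.4233*t^4 + 17.7364*t^3 - 16.435*t^2 + 0.580699999999999*t - 16.0208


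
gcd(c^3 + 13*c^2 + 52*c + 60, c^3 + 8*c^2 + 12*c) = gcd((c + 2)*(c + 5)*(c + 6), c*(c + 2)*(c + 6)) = c^2 + 8*c + 12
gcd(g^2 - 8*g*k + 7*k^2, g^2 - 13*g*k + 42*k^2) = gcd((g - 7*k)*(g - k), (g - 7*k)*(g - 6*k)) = g - 7*k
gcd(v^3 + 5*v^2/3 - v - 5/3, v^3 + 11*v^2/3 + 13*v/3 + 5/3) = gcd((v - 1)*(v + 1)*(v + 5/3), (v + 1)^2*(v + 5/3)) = v^2 + 8*v/3 + 5/3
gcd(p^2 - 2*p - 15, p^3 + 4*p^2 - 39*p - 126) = p + 3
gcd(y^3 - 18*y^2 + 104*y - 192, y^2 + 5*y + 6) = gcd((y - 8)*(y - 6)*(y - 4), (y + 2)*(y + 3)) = 1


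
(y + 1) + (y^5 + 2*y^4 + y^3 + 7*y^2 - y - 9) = y^5 + 2*y^4 + y^3 + 7*y^2 - 8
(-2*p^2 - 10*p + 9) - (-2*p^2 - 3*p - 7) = 16 - 7*p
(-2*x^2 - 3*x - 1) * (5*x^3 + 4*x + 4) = -10*x^5 - 15*x^4 - 13*x^3 - 20*x^2 - 16*x - 4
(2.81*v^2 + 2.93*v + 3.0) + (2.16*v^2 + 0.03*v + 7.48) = 4.97*v^2 + 2.96*v + 10.48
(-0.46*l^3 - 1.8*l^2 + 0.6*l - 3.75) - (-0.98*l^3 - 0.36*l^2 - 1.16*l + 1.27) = 0.52*l^3 - 1.44*l^2 + 1.76*l - 5.02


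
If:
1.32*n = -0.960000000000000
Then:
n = -0.73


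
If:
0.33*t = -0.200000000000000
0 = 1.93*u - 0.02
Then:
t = -0.61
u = 0.01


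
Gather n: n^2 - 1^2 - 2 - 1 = n^2 - 4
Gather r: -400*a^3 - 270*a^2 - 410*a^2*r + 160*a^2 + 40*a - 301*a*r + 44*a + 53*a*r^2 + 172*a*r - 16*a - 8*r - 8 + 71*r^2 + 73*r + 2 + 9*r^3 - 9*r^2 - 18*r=-400*a^3 - 110*a^2 + 68*a + 9*r^3 + r^2*(53*a + 62) + r*(-410*a^2 - 129*a + 47) - 6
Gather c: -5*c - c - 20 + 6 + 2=-6*c - 12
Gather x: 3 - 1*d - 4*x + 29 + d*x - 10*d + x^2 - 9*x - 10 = -11*d + x^2 + x*(d - 13) + 22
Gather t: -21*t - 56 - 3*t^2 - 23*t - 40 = -3*t^2 - 44*t - 96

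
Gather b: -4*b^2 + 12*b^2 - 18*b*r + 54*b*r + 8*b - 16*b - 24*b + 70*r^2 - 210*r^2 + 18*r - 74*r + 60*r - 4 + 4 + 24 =8*b^2 + b*(36*r - 32) - 140*r^2 + 4*r + 24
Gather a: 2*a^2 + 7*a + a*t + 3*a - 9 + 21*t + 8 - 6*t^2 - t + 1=2*a^2 + a*(t + 10) - 6*t^2 + 20*t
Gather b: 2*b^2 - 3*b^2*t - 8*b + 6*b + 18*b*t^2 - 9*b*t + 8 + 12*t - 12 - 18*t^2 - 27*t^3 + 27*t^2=b^2*(2 - 3*t) + b*(18*t^2 - 9*t - 2) - 27*t^3 + 9*t^2 + 12*t - 4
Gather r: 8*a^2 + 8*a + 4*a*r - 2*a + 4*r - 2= 8*a^2 + 6*a + r*(4*a + 4) - 2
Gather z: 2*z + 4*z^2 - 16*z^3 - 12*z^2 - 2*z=-16*z^3 - 8*z^2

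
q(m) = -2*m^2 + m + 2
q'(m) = 1 - 4*m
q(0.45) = 2.04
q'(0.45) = -0.80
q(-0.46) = 1.12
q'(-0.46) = 2.84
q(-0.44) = 1.17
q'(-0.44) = 2.76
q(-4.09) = -35.55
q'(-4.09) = 17.36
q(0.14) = 2.10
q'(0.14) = 0.44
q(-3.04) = -19.52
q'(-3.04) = 13.16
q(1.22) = 0.24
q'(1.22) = -3.88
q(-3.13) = -20.72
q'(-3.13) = 13.52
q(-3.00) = -19.00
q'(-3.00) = 13.00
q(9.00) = -151.00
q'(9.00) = -35.00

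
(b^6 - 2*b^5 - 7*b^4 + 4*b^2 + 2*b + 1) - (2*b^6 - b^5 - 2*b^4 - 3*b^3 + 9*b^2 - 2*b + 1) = -b^6 - b^5 - 5*b^4 + 3*b^3 - 5*b^2 + 4*b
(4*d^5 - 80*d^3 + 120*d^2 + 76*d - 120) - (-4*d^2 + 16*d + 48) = 4*d^5 - 80*d^3 + 124*d^2 + 60*d - 168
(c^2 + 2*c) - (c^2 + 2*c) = 0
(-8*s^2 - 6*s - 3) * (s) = -8*s^3 - 6*s^2 - 3*s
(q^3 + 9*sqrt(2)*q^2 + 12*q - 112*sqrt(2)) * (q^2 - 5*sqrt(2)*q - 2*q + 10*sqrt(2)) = q^5 - 2*q^4 + 4*sqrt(2)*q^4 - 78*q^3 - 8*sqrt(2)*q^3 - 172*sqrt(2)*q^2 + 156*q^2 + 344*sqrt(2)*q + 1120*q - 2240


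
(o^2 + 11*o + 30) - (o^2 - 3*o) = 14*o + 30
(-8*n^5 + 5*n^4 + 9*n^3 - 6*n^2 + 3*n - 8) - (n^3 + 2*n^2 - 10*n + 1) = -8*n^5 + 5*n^4 + 8*n^3 - 8*n^2 + 13*n - 9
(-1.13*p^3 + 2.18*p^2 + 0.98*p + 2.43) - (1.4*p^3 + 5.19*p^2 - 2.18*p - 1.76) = -2.53*p^3 - 3.01*p^2 + 3.16*p + 4.19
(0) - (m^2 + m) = -m^2 - m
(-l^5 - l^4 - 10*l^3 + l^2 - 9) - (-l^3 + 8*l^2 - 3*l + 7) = -l^5 - l^4 - 9*l^3 - 7*l^2 + 3*l - 16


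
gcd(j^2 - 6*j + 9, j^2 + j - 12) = j - 3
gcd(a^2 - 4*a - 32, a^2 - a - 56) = a - 8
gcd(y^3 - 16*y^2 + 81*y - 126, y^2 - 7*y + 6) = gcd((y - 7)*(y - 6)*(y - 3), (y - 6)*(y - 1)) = y - 6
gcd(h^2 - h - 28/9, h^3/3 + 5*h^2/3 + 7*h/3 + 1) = 1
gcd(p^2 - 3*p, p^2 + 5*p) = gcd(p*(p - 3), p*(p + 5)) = p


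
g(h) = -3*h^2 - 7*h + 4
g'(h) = -6*h - 7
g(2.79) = -38.88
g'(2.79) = -23.74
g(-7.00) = -94.00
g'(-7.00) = 35.00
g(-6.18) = -67.32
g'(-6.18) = 30.08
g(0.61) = -1.39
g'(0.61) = -10.66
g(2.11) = -24.13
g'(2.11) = -19.66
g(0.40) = 0.72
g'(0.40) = -9.40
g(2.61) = -34.71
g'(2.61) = -22.66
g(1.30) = -10.17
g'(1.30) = -14.80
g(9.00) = -302.00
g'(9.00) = -61.00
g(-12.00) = -344.00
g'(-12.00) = 65.00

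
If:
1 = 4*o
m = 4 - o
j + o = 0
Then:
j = -1/4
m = 15/4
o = 1/4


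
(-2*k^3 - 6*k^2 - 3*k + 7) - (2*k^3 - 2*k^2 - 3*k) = -4*k^3 - 4*k^2 + 7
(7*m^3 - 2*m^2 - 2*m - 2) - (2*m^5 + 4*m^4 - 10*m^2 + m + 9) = -2*m^5 - 4*m^4 + 7*m^3 + 8*m^2 - 3*m - 11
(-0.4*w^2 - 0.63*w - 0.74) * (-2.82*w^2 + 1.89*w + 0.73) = 1.128*w^4 + 1.0206*w^3 + 0.6041*w^2 - 1.8585*w - 0.5402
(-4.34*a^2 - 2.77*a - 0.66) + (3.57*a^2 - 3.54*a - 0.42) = -0.77*a^2 - 6.31*a - 1.08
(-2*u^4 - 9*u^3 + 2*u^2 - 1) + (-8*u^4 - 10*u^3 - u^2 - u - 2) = -10*u^4 - 19*u^3 + u^2 - u - 3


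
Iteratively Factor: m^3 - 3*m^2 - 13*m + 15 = (m - 5)*(m^2 + 2*m - 3) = (m - 5)*(m - 1)*(m + 3)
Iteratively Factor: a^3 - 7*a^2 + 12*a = (a)*(a^2 - 7*a + 12) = a*(a - 4)*(a - 3)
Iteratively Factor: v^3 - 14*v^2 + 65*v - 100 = (v - 5)*(v^2 - 9*v + 20) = (v - 5)^2*(v - 4)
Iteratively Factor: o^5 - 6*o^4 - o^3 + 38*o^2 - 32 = (o + 1)*(o^4 - 7*o^3 + 6*o^2 + 32*o - 32) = (o - 4)*(o + 1)*(o^3 - 3*o^2 - 6*o + 8) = (o - 4)*(o + 1)*(o + 2)*(o^2 - 5*o + 4) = (o - 4)*(o - 1)*(o + 1)*(o + 2)*(o - 4)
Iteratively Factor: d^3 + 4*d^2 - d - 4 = (d + 1)*(d^2 + 3*d - 4) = (d + 1)*(d + 4)*(d - 1)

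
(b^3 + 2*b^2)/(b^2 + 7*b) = b*(b + 2)/(b + 7)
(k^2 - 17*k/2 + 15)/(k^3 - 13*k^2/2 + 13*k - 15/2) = (k - 6)/(k^2 - 4*k + 3)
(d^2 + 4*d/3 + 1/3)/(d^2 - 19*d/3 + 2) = (3*d^2 + 4*d + 1)/(3*d^2 - 19*d + 6)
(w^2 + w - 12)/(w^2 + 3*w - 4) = (w - 3)/(w - 1)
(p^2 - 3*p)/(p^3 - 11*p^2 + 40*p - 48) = p/(p^2 - 8*p + 16)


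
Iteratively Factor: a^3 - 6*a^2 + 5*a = (a - 1)*(a^2 - 5*a) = a*(a - 1)*(a - 5)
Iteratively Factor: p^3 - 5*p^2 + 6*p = (p - 2)*(p^2 - 3*p) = p*(p - 2)*(p - 3)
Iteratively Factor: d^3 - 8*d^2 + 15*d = (d - 3)*(d^2 - 5*d) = d*(d - 3)*(d - 5)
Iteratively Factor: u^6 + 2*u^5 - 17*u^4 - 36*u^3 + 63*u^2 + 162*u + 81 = (u - 3)*(u^5 + 5*u^4 - 2*u^3 - 42*u^2 - 63*u - 27) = (u - 3)*(u + 3)*(u^4 + 2*u^3 - 8*u^2 - 18*u - 9) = (u - 3)*(u + 3)^2*(u^3 - u^2 - 5*u - 3) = (u - 3)^2*(u + 3)^2*(u^2 + 2*u + 1) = (u - 3)^2*(u + 1)*(u + 3)^2*(u + 1)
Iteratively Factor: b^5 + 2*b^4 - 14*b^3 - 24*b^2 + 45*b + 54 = (b + 3)*(b^4 - b^3 - 11*b^2 + 9*b + 18) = (b - 2)*(b + 3)*(b^3 + b^2 - 9*b - 9) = (b - 2)*(b + 1)*(b + 3)*(b^2 - 9) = (b - 2)*(b + 1)*(b + 3)^2*(b - 3)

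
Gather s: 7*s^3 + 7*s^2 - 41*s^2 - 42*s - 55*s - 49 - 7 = 7*s^3 - 34*s^2 - 97*s - 56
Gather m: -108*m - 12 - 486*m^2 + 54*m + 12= -486*m^2 - 54*m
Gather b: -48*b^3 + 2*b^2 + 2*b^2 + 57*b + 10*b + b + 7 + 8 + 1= -48*b^3 + 4*b^2 + 68*b + 16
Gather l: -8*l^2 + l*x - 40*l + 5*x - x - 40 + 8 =-8*l^2 + l*(x - 40) + 4*x - 32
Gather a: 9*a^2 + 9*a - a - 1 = 9*a^2 + 8*a - 1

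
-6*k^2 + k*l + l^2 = (-2*k + l)*(3*k + l)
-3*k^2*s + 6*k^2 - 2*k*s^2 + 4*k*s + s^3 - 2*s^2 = (-3*k + s)*(k + s)*(s - 2)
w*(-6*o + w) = -6*o*w + w^2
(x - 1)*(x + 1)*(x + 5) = x^3 + 5*x^2 - x - 5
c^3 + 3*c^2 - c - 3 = (c - 1)*(c + 1)*(c + 3)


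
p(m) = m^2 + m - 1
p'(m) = 2*m + 1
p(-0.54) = -1.25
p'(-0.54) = -0.08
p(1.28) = 1.92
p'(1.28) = 3.56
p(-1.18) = -0.79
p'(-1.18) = -1.36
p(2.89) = 10.24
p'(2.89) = 6.78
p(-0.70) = -1.21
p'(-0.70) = -0.40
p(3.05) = 11.35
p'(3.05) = 7.10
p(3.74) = 16.73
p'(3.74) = 8.48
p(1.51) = 2.79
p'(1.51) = 4.02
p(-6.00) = 29.00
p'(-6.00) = -11.00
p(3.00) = 11.00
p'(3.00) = 7.00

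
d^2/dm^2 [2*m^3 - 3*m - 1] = 12*m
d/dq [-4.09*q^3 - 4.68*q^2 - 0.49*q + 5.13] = -12.27*q^2 - 9.36*q - 0.49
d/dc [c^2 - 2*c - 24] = 2*c - 2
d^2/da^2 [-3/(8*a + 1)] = -384/(8*a + 1)^3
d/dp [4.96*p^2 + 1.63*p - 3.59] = 9.92*p + 1.63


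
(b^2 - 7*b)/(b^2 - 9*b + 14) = b/(b - 2)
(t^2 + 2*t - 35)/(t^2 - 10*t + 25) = (t + 7)/(t - 5)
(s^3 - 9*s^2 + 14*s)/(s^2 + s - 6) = s*(s - 7)/(s + 3)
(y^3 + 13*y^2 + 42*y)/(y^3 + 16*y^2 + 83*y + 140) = y*(y + 6)/(y^2 + 9*y + 20)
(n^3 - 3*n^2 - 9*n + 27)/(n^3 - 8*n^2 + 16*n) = (n^3 - 3*n^2 - 9*n + 27)/(n*(n^2 - 8*n + 16))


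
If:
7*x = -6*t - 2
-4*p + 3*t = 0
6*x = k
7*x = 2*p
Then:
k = -12/35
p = -1/5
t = -4/15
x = -2/35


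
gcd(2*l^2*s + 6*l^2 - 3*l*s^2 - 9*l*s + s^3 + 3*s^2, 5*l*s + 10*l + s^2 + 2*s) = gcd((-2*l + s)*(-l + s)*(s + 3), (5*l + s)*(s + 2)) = 1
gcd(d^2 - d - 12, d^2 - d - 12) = d^2 - d - 12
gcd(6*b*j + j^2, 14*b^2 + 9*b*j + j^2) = 1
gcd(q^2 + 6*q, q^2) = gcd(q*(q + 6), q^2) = q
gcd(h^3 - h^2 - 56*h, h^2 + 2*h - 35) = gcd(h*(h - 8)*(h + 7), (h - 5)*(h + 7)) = h + 7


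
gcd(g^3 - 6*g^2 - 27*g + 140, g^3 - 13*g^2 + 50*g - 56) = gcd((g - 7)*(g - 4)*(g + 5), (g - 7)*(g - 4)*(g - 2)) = g^2 - 11*g + 28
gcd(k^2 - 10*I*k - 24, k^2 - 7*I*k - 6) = k - 6*I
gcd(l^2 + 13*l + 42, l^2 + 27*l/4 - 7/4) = l + 7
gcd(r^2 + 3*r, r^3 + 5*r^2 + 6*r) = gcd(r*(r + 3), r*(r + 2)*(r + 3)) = r^2 + 3*r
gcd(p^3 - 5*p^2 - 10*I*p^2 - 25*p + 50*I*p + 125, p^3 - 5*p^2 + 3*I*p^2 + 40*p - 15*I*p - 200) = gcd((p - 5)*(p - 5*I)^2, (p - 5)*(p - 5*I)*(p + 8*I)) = p^2 + p*(-5 - 5*I) + 25*I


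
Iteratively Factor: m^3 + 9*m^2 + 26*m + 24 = (m + 3)*(m^2 + 6*m + 8) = (m + 2)*(m + 3)*(m + 4)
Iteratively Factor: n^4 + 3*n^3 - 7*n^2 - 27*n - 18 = (n + 3)*(n^3 - 7*n - 6) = (n + 2)*(n + 3)*(n^2 - 2*n - 3) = (n - 3)*(n + 2)*(n + 3)*(n + 1)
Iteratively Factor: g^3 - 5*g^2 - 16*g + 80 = (g - 5)*(g^2 - 16) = (g - 5)*(g - 4)*(g + 4)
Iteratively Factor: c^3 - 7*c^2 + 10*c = (c - 5)*(c^2 - 2*c) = c*(c - 5)*(c - 2)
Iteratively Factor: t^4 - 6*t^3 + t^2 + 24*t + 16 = (t - 4)*(t^3 - 2*t^2 - 7*t - 4) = (t - 4)*(t + 1)*(t^2 - 3*t - 4) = (t - 4)^2*(t + 1)*(t + 1)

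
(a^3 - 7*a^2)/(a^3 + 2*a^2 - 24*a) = a*(a - 7)/(a^2 + 2*a - 24)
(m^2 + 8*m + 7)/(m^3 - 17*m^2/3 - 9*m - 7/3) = 3*(m + 7)/(3*m^2 - 20*m - 7)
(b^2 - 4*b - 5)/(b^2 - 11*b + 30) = (b + 1)/(b - 6)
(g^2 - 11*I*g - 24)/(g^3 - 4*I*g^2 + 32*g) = (g - 3*I)/(g*(g + 4*I))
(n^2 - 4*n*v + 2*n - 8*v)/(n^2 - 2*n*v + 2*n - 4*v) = (-n + 4*v)/(-n + 2*v)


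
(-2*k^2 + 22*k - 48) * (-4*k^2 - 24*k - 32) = 8*k^4 - 40*k^3 - 272*k^2 + 448*k + 1536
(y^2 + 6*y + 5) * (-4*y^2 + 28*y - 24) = -4*y^4 + 4*y^3 + 124*y^2 - 4*y - 120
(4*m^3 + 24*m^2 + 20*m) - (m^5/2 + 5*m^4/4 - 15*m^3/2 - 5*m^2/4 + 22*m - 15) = -m^5/2 - 5*m^4/4 + 23*m^3/2 + 101*m^2/4 - 2*m + 15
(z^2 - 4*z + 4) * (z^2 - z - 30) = z^4 - 5*z^3 - 22*z^2 + 116*z - 120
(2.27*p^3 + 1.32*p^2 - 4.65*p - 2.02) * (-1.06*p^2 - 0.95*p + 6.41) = -2.4062*p^5 - 3.5557*p^4 + 18.2257*p^3 + 15.0199*p^2 - 27.8875*p - 12.9482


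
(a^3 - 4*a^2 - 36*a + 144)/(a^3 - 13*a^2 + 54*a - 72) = (a + 6)/(a - 3)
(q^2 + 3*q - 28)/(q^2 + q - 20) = (q + 7)/(q + 5)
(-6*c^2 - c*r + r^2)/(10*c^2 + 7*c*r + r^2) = (-3*c + r)/(5*c + r)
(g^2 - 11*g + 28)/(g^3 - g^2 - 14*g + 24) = (g^2 - 11*g + 28)/(g^3 - g^2 - 14*g + 24)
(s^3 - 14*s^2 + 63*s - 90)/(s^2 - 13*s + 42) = (s^2 - 8*s + 15)/(s - 7)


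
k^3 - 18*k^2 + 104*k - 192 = (k - 8)*(k - 6)*(k - 4)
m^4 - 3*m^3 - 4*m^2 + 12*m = m*(m - 3)*(m - 2)*(m + 2)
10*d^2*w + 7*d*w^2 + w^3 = w*(2*d + w)*(5*d + w)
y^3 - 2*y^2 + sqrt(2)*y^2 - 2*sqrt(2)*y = y*(y - 2)*(y + sqrt(2))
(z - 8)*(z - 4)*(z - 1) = z^3 - 13*z^2 + 44*z - 32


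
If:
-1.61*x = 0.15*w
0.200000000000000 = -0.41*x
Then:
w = 5.24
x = -0.49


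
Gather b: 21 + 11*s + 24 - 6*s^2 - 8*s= -6*s^2 + 3*s + 45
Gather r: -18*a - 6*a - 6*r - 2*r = -24*a - 8*r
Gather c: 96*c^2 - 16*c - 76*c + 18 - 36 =96*c^2 - 92*c - 18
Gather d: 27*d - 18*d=9*d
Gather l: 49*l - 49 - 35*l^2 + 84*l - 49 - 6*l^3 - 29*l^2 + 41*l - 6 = -6*l^3 - 64*l^2 + 174*l - 104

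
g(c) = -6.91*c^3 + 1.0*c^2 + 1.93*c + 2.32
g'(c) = -20.73*c^2 + 2.0*c + 1.93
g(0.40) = 2.81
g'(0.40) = -0.59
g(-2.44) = 103.94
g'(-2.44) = -126.37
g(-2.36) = 94.16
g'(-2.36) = -118.25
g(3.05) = -178.55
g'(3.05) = -184.81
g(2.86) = -145.63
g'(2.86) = -161.91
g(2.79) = -134.58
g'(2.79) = -153.85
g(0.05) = 2.42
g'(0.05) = 1.98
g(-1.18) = 12.79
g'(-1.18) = -29.29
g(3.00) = -169.46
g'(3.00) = -178.64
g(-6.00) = 1519.30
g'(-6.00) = -756.35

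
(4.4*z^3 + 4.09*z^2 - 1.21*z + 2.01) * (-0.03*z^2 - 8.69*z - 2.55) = -0.132*z^5 - 38.3587*z^4 - 46.7258*z^3 + 0.0251000000000001*z^2 - 14.3814*z - 5.1255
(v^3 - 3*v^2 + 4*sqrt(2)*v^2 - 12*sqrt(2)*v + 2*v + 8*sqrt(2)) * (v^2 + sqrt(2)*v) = v^5 - 3*v^4 + 5*sqrt(2)*v^4 - 15*sqrt(2)*v^3 + 10*v^3 - 24*v^2 + 10*sqrt(2)*v^2 + 16*v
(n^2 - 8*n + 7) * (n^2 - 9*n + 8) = n^4 - 17*n^3 + 87*n^2 - 127*n + 56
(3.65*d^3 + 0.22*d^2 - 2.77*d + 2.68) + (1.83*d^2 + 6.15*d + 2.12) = 3.65*d^3 + 2.05*d^2 + 3.38*d + 4.8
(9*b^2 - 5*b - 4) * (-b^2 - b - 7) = -9*b^4 - 4*b^3 - 54*b^2 + 39*b + 28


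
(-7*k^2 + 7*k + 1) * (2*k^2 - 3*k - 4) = -14*k^4 + 35*k^3 + 9*k^2 - 31*k - 4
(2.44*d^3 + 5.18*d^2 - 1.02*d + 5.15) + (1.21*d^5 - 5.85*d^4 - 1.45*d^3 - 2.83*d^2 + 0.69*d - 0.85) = 1.21*d^5 - 5.85*d^4 + 0.99*d^3 + 2.35*d^2 - 0.33*d + 4.3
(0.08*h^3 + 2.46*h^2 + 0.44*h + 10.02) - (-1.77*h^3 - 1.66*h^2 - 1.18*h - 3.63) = 1.85*h^3 + 4.12*h^2 + 1.62*h + 13.65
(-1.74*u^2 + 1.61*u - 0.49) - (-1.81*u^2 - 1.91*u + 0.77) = 0.0700000000000001*u^2 + 3.52*u - 1.26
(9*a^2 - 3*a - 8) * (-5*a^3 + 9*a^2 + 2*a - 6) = -45*a^5 + 96*a^4 + 31*a^3 - 132*a^2 + 2*a + 48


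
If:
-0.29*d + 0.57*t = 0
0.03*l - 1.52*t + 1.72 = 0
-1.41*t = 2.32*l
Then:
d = 2.20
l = -0.68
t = 1.12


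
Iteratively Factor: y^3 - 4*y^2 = (y)*(y^2 - 4*y) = y^2*(y - 4)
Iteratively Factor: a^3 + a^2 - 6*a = (a - 2)*(a^2 + 3*a) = (a - 2)*(a + 3)*(a)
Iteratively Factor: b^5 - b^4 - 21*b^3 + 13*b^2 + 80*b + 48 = (b - 4)*(b^4 + 3*b^3 - 9*b^2 - 23*b - 12) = (b - 4)*(b - 3)*(b^3 + 6*b^2 + 9*b + 4) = (b - 4)*(b - 3)*(b + 1)*(b^2 + 5*b + 4) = (b - 4)*(b - 3)*(b + 1)^2*(b + 4)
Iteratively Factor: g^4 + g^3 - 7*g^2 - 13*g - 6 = (g + 1)*(g^3 - 7*g - 6) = (g + 1)^2*(g^2 - g - 6) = (g - 3)*(g + 1)^2*(g + 2)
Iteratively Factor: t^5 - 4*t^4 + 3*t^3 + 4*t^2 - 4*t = (t)*(t^4 - 4*t^3 + 3*t^2 + 4*t - 4) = t*(t - 1)*(t^3 - 3*t^2 + 4) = t*(t - 2)*(t - 1)*(t^2 - t - 2) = t*(t - 2)^2*(t - 1)*(t + 1)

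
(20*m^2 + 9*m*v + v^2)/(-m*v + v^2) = (20*m^2 + 9*m*v + v^2)/(v*(-m + v))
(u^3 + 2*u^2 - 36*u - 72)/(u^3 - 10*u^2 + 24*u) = (u^2 + 8*u + 12)/(u*(u - 4))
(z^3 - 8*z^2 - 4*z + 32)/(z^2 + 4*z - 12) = (z^2 - 6*z - 16)/(z + 6)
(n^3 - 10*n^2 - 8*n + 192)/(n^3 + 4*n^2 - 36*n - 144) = (n - 8)/(n + 6)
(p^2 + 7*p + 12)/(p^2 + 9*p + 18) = (p + 4)/(p + 6)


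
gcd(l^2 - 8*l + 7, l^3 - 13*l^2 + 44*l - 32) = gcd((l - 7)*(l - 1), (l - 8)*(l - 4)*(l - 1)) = l - 1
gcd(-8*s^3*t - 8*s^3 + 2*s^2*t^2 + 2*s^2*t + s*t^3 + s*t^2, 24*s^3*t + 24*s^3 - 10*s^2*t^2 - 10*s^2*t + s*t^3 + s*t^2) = s*t + s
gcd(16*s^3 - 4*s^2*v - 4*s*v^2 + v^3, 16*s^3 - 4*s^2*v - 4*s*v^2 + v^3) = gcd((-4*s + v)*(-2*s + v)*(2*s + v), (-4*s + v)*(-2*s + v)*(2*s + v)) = 16*s^3 - 4*s^2*v - 4*s*v^2 + v^3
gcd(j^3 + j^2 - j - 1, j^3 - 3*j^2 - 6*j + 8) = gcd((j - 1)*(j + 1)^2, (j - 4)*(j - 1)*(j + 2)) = j - 1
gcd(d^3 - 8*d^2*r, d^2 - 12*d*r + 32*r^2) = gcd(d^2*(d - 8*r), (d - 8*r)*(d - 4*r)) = -d + 8*r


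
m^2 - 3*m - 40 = (m - 8)*(m + 5)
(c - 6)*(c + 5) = c^2 - c - 30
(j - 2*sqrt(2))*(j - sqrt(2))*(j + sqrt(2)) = j^3 - 2*sqrt(2)*j^2 - 2*j + 4*sqrt(2)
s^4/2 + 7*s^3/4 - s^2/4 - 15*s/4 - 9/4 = (s/2 + 1/2)*(s - 3/2)*(s + 1)*(s + 3)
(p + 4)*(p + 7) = p^2 + 11*p + 28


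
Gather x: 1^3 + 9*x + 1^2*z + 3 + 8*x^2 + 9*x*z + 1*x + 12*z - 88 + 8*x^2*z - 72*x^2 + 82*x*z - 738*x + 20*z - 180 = x^2*(8*z - 64) + x*(91*z - 728) + 33*z - 264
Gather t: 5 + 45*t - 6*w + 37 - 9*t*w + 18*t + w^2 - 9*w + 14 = t*(63 - 9*w) + w^2 - 15*w + 56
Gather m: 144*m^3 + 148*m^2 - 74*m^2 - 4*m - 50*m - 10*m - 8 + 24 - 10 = 144*m^3 + 74*m^2 - 64*m + 6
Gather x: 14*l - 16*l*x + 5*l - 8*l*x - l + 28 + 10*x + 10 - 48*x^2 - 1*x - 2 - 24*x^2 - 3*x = 18*l - 72*x^2 + x*(6 - 24*l) + 36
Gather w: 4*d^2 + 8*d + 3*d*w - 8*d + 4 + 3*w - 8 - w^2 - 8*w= 4*d^2 - w^2 + w*(3*d - 5) - 4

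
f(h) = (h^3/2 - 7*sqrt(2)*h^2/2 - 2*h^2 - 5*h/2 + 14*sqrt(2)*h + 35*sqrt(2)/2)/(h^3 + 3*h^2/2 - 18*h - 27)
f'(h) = (-3*h^2 - 3*h + 18)*(h^3/2 - 7*sqrt(2)*h^2/2 - 2*h^2 - 5*h/2 + 14*sqrt(2)*h + 35*sqrt(2)/2)/(h^3 + 3*h^2/2 - 18*h - 27)^2 + (3*h^2/2 - 7*sqrt(2)*h - 4*h - 5/2 + 14*sqrt(2))/(h^3 + 3*h^2/2 - 18*h - 27)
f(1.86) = -0.74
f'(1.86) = 0.10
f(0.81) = -0.86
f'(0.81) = 0.12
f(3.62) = -0.80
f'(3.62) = -0.49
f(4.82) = 0.08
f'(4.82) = -0.61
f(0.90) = -0.85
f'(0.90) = 0.12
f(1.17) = -0.82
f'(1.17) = 0.12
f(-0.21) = -0.90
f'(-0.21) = -0.16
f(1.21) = -0.81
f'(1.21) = 0.12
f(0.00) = -0.92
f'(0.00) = -0.03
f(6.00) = -0.10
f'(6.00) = -0.00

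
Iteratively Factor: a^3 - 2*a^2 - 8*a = (a)*(a^2 - 2*a - 8) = a*(a - 4)*(a + 2)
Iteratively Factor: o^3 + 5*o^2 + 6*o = (o + 3)*(o^2 + 2*o) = (o + 2)*(o + 3)*(o)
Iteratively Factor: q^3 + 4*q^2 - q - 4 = (q - 1)*(q^2 + 5*q + 4) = (q - 1)*(q + 1)*(q + 4)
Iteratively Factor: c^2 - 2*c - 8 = (c + 2)*(c - 4)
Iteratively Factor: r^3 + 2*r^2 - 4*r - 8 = (r + 2)*(r^2 - 4) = (r - 2)*(r + 2)*(r + 2)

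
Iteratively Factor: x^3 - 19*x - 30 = (x + 2)*(x^2 - 2*x - 15) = (x - 5)*(x + 2)*(x + 3)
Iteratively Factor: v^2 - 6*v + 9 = (v - 3)*(v - 3)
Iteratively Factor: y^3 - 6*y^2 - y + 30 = (y - 5)*(y^2 - y - 6) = (y - 5)*(y + 2)*(y - 3)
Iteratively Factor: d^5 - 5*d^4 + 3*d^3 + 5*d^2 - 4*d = (d - 4)*(d^4 - d^3 - d^2 + d) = (d - 4)*(d - 1)*(d^3 - d) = d*(d - 4)*(d - 1)*(d^2 - 1) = d*(d - 4)*(d - 1)^2*(d + 1)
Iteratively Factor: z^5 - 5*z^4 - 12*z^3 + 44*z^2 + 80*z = (z - 5)*(z^4 - 12*z^2 - 16*z) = (z - 5)*(z - 4)*(z^3 + 4*z^2 + 4*z) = z*(z - 5)*(z - 4)*(z^2 + 4*z + 4) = z*(z - 5)*(z - 4)*(z + 2)*(z + 2)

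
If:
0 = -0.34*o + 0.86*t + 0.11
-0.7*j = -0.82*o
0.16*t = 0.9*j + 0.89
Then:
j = -1.08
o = -0.92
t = -0.49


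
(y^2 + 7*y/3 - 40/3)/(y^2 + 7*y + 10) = (y - 8/3)/(y + 2)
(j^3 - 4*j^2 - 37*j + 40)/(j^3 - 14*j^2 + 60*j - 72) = (j^3 - 4*j^2 - 37*j + 40)/(j^3 - 14*j^2 + 60*j - 72)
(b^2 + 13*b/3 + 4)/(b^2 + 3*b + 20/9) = 3*(b + 3)/(3*b + 5)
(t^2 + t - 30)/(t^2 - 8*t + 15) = (t + 6)/(t - 3)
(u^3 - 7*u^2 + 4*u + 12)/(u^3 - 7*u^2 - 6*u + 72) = (u^2 - u - 2)/(u^2 - u - 12)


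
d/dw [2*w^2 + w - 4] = 4*w + 1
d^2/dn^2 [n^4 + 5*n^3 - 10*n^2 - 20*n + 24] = 12*n^2 + 30*n - 20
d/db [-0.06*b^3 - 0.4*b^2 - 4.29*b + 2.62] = -0.18*b^2 - 0.8*b - 4.29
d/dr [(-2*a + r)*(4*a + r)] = 2*a + 2*r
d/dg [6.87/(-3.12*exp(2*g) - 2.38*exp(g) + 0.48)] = (42.8688*exp(g) + 16.3506)*exp(g)/(3.12*exp(2*g) + 2.38*exp(g) - 0.48)^2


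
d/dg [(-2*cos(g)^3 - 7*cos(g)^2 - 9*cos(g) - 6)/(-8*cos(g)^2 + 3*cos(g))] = (-16*cos(g)^4 + 12*cos(g)^3 + 93*cos(g)^2 + 96*cos(g) - 18)*sin(g)/((8*cos(g) - 3)^2*cos(g)^2)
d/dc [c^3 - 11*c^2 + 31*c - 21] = 3*c^2 - 22*c + 31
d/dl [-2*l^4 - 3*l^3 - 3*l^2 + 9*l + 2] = -8*l^3 - 9*l^2 - 6*l + 9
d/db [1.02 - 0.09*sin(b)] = -0.09*cos(b)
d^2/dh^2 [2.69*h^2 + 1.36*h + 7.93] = 5.38000000000000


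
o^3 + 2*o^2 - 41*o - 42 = (o - 6)*(o + 1)*(o + 7)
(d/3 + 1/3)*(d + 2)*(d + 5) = d^3/3 + 8*d^2/3 + 17*d/3 + 10/3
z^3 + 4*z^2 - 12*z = z*(z - 2)*(z + 6)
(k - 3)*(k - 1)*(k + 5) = k^3 + k^2 - 17*k + 15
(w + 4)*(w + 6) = w^2 + 10*w + 24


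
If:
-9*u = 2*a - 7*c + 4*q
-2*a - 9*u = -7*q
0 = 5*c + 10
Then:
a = -9*u/2 - 49/11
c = -2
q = -14/11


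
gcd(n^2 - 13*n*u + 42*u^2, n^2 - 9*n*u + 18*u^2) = -n + 6*u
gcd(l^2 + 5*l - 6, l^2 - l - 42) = l + 6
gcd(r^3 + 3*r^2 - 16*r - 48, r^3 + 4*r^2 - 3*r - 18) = r + 3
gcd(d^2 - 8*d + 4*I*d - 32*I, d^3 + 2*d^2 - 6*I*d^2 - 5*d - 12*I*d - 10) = 1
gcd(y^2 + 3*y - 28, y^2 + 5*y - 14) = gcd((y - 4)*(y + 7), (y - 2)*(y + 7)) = y + 7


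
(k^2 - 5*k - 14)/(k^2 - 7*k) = (k + 2)/k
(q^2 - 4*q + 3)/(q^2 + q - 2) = (q - 3)/(q + 2)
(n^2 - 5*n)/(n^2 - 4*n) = (n - 5)/(n - 4)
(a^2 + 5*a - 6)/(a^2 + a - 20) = (a^2 + 5*a - 6)/(a^2 + a - 20)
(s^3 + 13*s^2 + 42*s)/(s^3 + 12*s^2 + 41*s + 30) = s*(s + 7)/(s^2 + 6*s + 5)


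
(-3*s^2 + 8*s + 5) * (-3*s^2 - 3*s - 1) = 9*s^4 - 15*s^3 - 36*s^2 - 23*s - 5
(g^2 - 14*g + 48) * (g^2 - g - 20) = g^4 - 15*g^3 + 42*g^2 + 232*g - 960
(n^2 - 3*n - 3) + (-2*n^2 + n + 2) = -n^2 - 2*n - 1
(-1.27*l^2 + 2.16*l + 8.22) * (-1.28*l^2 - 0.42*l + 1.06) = 1.6256*l^4 - 2.2314*l^3 - 12.775*l^2 - 1.1628*l + 8.7132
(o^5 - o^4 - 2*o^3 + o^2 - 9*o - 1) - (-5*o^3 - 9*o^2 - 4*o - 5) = o^5 - o^4 + 3*o^3 + 10*o^2 - 5*o + 4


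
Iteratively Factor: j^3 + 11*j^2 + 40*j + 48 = (j + 3)*(j^2 + 8*j + 16) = (j + 3)*(j + 4)*(j + 4)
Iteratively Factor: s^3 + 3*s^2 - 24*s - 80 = (s + 4)*(s^2 - s - 20) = (s - 5)*(s + 4)*(s + 4)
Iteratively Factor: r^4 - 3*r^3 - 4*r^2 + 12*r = (r - 3)*(r^3 - 4*r) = (r - 3)*(r + 2)*(r^2 - 2*r) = r*(r - 3)*(r + 2)*(r - 2)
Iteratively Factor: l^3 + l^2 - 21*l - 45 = (l - 5)*(l^2 + 6*l + 9) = (l - 5)*(l + 3)*(l + 3)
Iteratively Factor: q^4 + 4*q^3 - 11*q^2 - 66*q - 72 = (q - 4)*(q^3 + 8*q^2 + 21*q + 18) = (q - 4)*(q + 3)*(q^2 + 5*q + 6) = (q - 4)*(q + 3)^2*(q + 2)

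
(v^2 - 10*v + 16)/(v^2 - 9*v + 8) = (v - 2)/(v - 1)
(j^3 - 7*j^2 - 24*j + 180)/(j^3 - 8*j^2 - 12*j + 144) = (j + 5)/(j + 4)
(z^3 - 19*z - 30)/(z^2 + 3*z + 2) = (z^2 - 2*z - 15)/(z + 1)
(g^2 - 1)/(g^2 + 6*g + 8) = (g^2 - 1)/(g^2 + 6*g + 8)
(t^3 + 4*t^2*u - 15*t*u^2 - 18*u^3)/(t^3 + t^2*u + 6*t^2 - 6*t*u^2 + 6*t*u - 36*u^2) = (t^3 + 4*t^2*u - 15*t*u^2 - 18*u^3)/(t^3 + t^2*u + 6*t^2 - 6*t*u^2 + 6*t*u - 36*u^2)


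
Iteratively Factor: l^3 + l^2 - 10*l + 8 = (l - 1)*(l^2 + 2*l - 8) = (l - 2)*(l - 1)*(l + 4)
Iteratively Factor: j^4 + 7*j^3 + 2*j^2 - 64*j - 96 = (j + 2)*(j^3 + 5*j^2 - 8*j - 48) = (j - 3)*(j + 2)*(j^2 + 8*j + 16) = (j - 3)*(j + 2)*(j + 4)*(j + 4)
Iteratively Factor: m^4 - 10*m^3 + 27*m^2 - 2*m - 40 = (m + 1)*(m^3 - 11*m^2 + 38*m - 40) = (m - 5)*(m + 1)*(m^2 - 6*m + 8) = (m - 5)*(m - 4)*(m + 1)*(m - 2)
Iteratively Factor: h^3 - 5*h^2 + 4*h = (h - 4)*(h^2 - h) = h*(h - 4)*(h - 1)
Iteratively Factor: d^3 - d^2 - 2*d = (d + 1)*(d^2 - 2*d) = (d - 2)*(d + 1)*(d)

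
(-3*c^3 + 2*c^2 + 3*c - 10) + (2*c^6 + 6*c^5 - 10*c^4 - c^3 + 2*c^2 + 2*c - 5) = 2*c^6 + 6*c^5 - 10*c^4 - 4*c^3 + 4*c^2 + 5*c - 15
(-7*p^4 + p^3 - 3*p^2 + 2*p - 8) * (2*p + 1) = -14*p^5 - 5*p^4 - 5*p^3 + p^2 - 14*p - 8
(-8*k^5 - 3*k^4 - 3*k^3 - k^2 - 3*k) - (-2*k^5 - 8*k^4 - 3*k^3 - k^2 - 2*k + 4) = -6*k^5 + 5*k^4 - k - 4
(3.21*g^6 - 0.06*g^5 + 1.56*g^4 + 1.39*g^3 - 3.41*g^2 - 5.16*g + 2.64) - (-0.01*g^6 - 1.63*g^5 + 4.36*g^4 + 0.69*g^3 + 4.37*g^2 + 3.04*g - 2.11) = 3.22*g^6 + 1.57*g^5 - 2.8*g^4 + 0.7*g^3 - 7.78*g^2 - 8.2*g + 4.75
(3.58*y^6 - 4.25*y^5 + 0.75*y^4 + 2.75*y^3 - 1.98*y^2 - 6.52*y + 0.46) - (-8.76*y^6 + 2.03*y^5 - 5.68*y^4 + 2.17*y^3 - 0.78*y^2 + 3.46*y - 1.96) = 12.34*y^6 - 6.28*y^5 + 6.43*y^4 + 0.58*y^3 - 1.2*y^2 - 9.98*y + 2.42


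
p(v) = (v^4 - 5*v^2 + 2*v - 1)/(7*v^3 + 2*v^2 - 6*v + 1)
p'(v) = (-21*v^2 - 4*v + 6)*(v^4 - 5*v^2 + 2*v - 1)/(7*v^3 + 2*v^2 - 6*v + 1)^2 + (4*v^3 - 10*v + 2)/(7*v^3 + 2*v^2 - 6*v + 1)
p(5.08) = 0.58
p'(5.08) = 0.16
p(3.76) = 0.36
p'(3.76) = 0.18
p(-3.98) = -0.42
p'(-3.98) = 0.21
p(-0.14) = -0.74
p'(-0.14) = -0.63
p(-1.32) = 2.52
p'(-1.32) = 15.65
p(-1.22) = 6.13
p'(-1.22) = 83.40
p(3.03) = 0.22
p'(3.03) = 0.20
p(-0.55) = -0.94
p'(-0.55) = 1.36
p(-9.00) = -1.26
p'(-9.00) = 0.15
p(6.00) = 0.73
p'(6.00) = 0.16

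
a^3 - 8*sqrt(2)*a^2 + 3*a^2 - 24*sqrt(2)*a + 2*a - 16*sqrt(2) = (a + 1)*(a + 2)*(a - 8*sqrt(2))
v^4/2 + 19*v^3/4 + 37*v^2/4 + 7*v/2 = v*(v/2 + 1)*(v + 1/2)*(v + 7)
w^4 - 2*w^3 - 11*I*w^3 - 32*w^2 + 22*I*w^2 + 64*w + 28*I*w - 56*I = (w - 2)*(w - 7*I)*(w - 2*I)^2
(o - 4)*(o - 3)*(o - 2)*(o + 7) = o^4 - 2*o^3 - 37*o^2 + 158*o - 168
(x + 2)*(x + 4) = x^2 + 6*x + 8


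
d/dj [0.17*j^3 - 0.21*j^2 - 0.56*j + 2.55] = 0.51*j^2 - 0.42*j - 0.56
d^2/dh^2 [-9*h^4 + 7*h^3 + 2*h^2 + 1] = -108*h^2 + 42*h + 4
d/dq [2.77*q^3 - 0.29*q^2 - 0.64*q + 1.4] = 8.31*q^2 - 0.58*q - 0.64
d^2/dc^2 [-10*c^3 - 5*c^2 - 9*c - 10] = -60*c - 10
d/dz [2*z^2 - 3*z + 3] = 4*z - 3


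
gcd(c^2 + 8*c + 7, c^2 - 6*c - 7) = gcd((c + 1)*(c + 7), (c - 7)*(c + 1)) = c + 1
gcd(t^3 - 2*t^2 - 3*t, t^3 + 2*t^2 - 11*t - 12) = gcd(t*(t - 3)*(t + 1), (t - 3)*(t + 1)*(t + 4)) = t^2 - 2*t - 3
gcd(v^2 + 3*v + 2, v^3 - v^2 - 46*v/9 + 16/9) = v + 2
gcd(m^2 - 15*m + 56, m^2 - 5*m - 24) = m - 8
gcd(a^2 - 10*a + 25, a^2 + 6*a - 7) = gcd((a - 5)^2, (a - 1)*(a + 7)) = 1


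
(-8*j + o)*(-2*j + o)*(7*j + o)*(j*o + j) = 112*j^4*o + 112*j^4 - 54*j^3*o^2 - 54*j^3*o - 3*j^2*o^3 - 3*j^2*o^2 + j*o^4 + j*o^3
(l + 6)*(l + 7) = l^2 + 13*l + 42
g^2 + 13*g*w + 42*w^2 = (g + 6*w)*(g + 7*w)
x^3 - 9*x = x*(x - 3)*(x + 3)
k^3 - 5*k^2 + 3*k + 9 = (k - 3)^2*(k + 1)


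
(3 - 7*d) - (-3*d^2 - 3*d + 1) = 3*d^2 - 4*d + 2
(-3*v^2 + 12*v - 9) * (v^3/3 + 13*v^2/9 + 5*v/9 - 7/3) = -v^5 - v^4/3 + 38*v^3/3 + 2*v^2/3 - 33*v + 21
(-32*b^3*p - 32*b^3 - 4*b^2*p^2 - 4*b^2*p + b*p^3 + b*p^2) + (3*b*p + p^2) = -32*b^3*p - 32*b^3 - 4*b^2*p^2 - 4*b^2*p + b*p^3 + b*p^2 + 3*b*p + p^2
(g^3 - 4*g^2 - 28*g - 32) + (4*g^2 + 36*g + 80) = g^3 + 8*g + 48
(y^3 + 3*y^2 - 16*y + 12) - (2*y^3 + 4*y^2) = -y^3 - y^2 - 16*y + 12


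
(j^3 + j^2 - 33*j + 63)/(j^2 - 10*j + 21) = (j^2 + 4*j - 21)/(j - 7)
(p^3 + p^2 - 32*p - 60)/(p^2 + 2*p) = p - 1 - 30/p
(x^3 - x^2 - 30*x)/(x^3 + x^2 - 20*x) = (x - 6)/(x - 4)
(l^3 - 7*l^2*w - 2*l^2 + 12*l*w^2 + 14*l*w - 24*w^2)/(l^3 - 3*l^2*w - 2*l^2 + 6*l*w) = (l - 4*w)/l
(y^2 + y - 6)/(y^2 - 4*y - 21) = (y - 2)/(y - 7)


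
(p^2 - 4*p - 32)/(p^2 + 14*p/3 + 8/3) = 3*(p - 8)/(3*p + 2)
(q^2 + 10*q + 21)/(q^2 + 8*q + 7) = (q + 3)/(q + 1)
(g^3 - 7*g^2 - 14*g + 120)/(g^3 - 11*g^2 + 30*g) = (g + 4)/g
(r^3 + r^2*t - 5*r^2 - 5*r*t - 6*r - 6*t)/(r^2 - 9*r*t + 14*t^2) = (r^3 + r^2*t - 5*r^2 - 5*r*t - 6*r - 6*t)/(r^2 - 9*r*t + 14*t^2)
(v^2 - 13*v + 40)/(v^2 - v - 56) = (v - 5)/(v + 7)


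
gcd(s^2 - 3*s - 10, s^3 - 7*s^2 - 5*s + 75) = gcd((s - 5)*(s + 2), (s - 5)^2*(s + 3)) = s - 5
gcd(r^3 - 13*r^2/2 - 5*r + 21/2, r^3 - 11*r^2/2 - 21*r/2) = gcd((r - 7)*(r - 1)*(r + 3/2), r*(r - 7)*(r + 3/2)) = r^2 - 11*r/2 - 21/2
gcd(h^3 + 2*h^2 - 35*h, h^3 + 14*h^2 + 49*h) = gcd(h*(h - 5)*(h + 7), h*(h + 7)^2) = h^2 + 7*h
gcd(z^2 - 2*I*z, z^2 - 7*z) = z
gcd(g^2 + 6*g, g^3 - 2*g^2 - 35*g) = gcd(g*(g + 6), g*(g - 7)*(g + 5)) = g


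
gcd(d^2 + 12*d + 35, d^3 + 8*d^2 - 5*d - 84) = d + 7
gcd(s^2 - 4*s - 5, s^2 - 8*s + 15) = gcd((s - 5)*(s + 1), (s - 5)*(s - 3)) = s - 5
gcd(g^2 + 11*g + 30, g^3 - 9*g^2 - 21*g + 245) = g + 5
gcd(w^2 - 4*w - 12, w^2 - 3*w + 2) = 1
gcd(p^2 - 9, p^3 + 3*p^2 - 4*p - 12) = p + 3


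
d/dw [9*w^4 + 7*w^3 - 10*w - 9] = 36*w^3 + 21*w^2 - 10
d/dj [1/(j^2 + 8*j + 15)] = 2*(-j - 4)/(j^2 + 8*j + 15)^2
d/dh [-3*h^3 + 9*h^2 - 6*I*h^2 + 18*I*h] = -9*h^2 + h*(18 - 12*I) + 18*I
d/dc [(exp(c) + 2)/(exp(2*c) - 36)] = (-2*(exp(c) + 2)*exp(c) + exp(2*c) - 36)*exp(c)/(exp(2*c) - 36)^2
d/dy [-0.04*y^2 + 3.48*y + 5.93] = 3.48 - 0.08*y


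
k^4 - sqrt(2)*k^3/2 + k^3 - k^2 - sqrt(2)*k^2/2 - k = k*(k + 1)*(k - sqrt(2))*(k + sqrt(2)/2)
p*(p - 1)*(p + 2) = p^3 + p^2 - 2*p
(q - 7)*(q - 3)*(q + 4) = q^3 - 6*q^2 - 19*q + 84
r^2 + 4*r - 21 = (r - 3)*(r + 7)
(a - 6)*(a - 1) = a^2 - 7*a + 6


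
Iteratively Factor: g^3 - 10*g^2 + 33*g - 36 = (g - 4)*(g^2 - 6*g + 9) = (g - 4)*(g - 3)*(g - 3)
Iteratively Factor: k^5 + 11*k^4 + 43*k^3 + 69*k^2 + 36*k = (k)*(k^4 + 11*k^3 + 43*k^2 + 69*k + 36) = k*(k + 3)*(k^3 + 8*k^2 + 19*k + 12) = k*(k + 1)*(k + 3)*(k^2 + 7*k + 12) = k*(k + 1)*(k + 3)^2*(k + 4)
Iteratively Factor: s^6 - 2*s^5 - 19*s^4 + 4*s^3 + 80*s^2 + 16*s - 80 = (s + 2)*(s^5 - 4*s^4 - 11*s^3 + 26*s^2 + 28*s - 40) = (s - 5)*(s + 2)*(s^4 + s^3 - 6*s^2 - 4*s + 8) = (s - 5)*(s - 2)*(s + 2)*(s^3 + 3*s^2 - 4) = (s - 5)*(s - 2)*(s + 2)^2*(s^2 + s - 2) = (s - 5)*(s - 2)*(s + 2)^3*(s - 1)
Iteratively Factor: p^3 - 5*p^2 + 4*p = (p - 4)*(p^2 - p) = (p - 4)*(p - 1)*(p)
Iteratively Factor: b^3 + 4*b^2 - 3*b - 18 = (b - 2)*(b^2 + 6*b + 9) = (b - 2)*(b + 3)*(b + 3)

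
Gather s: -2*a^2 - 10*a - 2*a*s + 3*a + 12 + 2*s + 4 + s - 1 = -2*a^2 - 7*a + s*(3 - 2*a) + 15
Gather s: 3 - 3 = 0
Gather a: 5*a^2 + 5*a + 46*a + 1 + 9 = 5*a^2 + 51*a + 10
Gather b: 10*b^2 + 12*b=10*b^2 + 12*b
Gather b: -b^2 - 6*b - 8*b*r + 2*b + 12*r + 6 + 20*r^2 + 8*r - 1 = -b^2 + b*(-8*r - 4) + 20*r^2 + 20*r + 5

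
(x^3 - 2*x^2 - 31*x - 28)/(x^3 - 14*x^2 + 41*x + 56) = (x + 4)/(x - 8)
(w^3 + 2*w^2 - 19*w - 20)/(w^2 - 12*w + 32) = (w^2 + 6*w + 5)/(w - 8)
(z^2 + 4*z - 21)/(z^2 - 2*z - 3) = (z + 7)/(z + 1)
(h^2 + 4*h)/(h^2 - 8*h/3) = 3*(h + 4)/(3*h - 8)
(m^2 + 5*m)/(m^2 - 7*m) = (m + 5)/(m - 7)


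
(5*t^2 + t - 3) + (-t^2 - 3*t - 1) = 4*t^2 - 2*t - 4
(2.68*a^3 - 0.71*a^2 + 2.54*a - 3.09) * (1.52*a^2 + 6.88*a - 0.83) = 4.0736*a^5 + 17.3592*a^4 - 3.2484*a^3 + 13.3677*a^2 - 23.3674*a + 2.5647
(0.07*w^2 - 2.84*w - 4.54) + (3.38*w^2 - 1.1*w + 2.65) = 3.45*w^2 - 3.94*w - 1.89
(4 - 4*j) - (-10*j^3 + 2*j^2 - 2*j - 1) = 10*j^3 - 2*j^2 - 2*j + 5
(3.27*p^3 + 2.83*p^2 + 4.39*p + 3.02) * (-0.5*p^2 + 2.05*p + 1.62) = -1.635*p^5 + 5.2885*p^4 + 8.9039*p^3 + 12.0741*p^2 + 13.3028*p + 4.8924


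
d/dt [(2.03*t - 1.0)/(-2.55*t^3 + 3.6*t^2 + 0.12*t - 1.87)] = (10.353*t^3 - 14.958*t^2 + 7.2*t - 3.6761)/(6.5025*t^6 - 18.36*t^5 + 12.348*t^4 + 10.401*t^3 - 13.4496*t^2 - 0.4488*t + 3.4969)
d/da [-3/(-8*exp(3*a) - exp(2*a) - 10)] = (-72*exp(a) - 6)*exp(2*a)/(8*exp(3*a) + exp(2*a) + 10)^2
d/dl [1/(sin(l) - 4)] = -cos(l)/(sin(l) - 4)^2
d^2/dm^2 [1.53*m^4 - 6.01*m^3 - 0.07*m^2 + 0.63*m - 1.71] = 18.36*m^2 - 36.06*m - 0.14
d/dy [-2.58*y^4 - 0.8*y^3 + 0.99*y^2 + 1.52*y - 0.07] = -10.32*y^3 - 2.4*y^2 + 1.98*y + 1.52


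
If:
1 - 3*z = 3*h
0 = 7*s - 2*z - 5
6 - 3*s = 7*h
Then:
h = 25/43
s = 83/129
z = -32/129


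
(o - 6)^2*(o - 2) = o^3 - 14*o^2 + 60*o - 72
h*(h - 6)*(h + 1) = h^3 - 5*h^2 - 6*h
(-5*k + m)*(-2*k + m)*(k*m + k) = 10*k^3*m + 10*k^3 - 7*k^2*m^2 - 7*k^2*m + k*m^3 + k*m^2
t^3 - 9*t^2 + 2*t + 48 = (t - 8)*(t - 3)*(t + 2)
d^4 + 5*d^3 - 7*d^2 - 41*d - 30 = (d - 3)*(d + 1)*(d + 2)*(d + 5)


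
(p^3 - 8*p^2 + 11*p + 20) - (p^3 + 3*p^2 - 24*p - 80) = -11*p^2 + 35*p + 100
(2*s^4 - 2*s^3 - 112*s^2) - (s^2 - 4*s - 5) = 2*s^4 - 2*s^3 - 113*s^2 + 4*s + 5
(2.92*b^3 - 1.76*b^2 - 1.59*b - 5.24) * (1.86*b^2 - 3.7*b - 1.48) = 5.4312*b^5 - 14.0776*b^4 - 0.766999999999999*b^3 - 1.2586*b^2 + 21.7412*b + 7.7552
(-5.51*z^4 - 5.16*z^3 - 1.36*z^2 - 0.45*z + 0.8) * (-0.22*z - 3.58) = 1.2122*z^5 + 20.861*z^4 + 18.772*z^3 + 4.9678*z^2 + 1.435*z - 2.864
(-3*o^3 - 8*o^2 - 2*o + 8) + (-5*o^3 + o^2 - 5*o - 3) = -8*o^3 - 7*o^2 - 7*o + 5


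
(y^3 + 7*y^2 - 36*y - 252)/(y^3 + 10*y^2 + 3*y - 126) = (y - 6)/(y - 3)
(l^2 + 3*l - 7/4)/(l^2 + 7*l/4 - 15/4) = (4*l^2 + 12*l - 7)/(4*l^2 + 7*l - 15)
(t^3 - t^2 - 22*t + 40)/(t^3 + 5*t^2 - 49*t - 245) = (t^2 - 6*t + 8)/(t^2 - 49)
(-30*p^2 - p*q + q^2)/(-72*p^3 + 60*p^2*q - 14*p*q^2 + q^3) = (5*p + q)/(12*p^2 - 8*p*q + q^2)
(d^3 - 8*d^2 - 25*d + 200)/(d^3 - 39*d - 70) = (d^2 - 13*d + 40)/(d^2 - 5*d - 14)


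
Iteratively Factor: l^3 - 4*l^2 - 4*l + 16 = (l - 2)*(l^2 - 2*l - 8) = (l - 4)*(l - 2)*(l + 2)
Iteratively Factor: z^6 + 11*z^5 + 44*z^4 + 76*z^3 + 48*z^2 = (z)*(z^5 + 11*z^4 + 44*z^3 + 76*z^2 + 48*z) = z*(z + 4)*(z^4 + 7*z^3 + 16*z^2 + 12*z) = z*(z + 3)*(z + 4)*(z^3 + 4*z^2 + 4*z) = z*(z + 2)*(z + 3)*(z + 4)*(z^2 + 2*z) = z^2*(z + 2)*(z + 3)*(z + 4)*(z + 2)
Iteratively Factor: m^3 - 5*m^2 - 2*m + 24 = (m - 3)*(m^2 - 2*m - 8) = (m - 3)*(m + 2)*(m - 4)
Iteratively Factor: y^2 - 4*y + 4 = (y - 2)*(y - 2)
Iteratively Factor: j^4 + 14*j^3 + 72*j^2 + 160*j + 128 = (j + 2)*(j^3 + 12*j^2 + 48*j + 64) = (j + 2)*(j + 4)*(j^2 + 8*j + 16) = (j + 2)*(j + 4)^2*(j + 4)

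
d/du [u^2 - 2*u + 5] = 2*u - 2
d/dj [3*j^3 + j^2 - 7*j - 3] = 9*j^2 + 2*j - 7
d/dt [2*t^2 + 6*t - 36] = 4*t + 6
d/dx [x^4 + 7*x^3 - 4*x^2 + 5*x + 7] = 4*x^3 + 21*x^2 - 8*x + 5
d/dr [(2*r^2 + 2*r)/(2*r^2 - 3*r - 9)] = 2*(-5*r^2 - 18*r - 9)/(4*r^4 - 12*r^3 - 27*r^2 + 54*r + 81)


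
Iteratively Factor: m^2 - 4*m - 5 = (m + 1)*(m - 5)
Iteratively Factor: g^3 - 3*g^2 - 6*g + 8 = (g - 4)*(g^2 + g - 2) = (g - 4)*(g + 2)*(g - 1)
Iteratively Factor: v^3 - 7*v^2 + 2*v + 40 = (v + 2)*(v^2 - 9*v + 20) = (v - 4)*(v + 2)*(v - 5)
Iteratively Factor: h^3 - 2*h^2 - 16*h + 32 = (h + 4)*(h^2 - 6*h + 8) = (h - 2)*(h + 4)*(h - 4)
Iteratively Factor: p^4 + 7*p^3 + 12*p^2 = (p)*(p^3 + 7*p^2 + 12*p) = p*(p + 4)*(p^2 + 3*p) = p^2*(p + 4)*(p + 3)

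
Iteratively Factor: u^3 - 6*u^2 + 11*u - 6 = (u - 1)*(u^2 - 5*u + 6) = (u - 3)*(u - 1)*(u - 2)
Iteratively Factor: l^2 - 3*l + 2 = (l - 1)*(l - 2)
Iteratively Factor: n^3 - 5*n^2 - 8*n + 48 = (n + 3)*(n^2 - 8*n + 16) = (n - 4)*(n + 3)*(n - 4)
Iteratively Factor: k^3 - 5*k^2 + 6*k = (k - 3)*(k^2 - 2*k) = (k - 3)*(k - 2)*(k)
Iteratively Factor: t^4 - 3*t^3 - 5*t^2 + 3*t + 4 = (t + 1)*(t^3 - 4*t^2 - t + 4) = (t + 1)^2*(t^2 - 5*t + 4) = (t - 1)*(t + 1)^2*(t - 4)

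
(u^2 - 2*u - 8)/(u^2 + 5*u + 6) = (u - 4)/(u + 3)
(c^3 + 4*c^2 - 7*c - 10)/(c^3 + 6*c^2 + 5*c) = (c - 2)/c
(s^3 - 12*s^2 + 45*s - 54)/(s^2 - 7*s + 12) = (s^2 - 9*s + 18)/(s - 4)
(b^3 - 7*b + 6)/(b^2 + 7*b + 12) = (b^2 - 3*b + 2)/(b + 4)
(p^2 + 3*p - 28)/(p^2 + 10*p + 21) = (p - 4)/(p + 3)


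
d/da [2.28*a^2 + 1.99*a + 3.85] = 4.56*a + 1.99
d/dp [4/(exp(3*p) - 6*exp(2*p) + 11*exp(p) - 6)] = (-12*exp(2*p) + 48*exp(p) - 44)*exp(p)/(exp(3*p) - 6*exp(2*p) + 11*exp(p) - 6)^2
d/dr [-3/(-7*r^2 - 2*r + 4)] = 6*(-7*r - 1)/(7*r^2 + 2*r - 4)^2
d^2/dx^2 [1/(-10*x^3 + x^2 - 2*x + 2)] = 2*((30*x - 1)*(10*x^3 - x^2 + 2*x - 2) - 4*(15*x^2 - x + 1)^2)/(10*x^3 - x^2 + 2*x - 2)^3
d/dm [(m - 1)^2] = 2*m - 2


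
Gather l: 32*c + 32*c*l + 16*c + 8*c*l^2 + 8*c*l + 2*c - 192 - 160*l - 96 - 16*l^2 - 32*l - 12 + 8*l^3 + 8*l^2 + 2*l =50*c + 8*l^3 + l^2*(8*c - 8) + l*(40*c - 190) - 300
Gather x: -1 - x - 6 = -x - 7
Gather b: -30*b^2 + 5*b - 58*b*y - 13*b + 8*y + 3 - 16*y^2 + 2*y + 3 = -30*b^2 + b*(-58*y - 8) - 16*y^2 + 10*y + 6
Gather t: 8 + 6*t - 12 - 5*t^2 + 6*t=-5*t^2 + 12*t - 4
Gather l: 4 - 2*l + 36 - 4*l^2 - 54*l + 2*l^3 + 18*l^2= 2*l^3 + 14*l^2 - 56*l + 40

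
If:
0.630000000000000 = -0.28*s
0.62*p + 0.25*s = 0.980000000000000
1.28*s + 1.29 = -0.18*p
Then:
No Solution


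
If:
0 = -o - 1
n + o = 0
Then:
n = 1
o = -1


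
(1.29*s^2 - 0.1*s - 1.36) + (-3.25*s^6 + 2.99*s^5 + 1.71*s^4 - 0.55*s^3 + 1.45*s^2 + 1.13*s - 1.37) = -3.25*s^6 + 2.99*s^5 + 1.71*s^4 - 0.55*s^3 + 2.74*s^2 + 1.03*s - 2.73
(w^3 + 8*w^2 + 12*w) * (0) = 0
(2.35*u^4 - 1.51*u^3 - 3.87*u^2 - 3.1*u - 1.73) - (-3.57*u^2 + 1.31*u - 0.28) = 2.35*u^4 - 1.51*u^3 - 0.3*u^2 - 4.41*u - 1.45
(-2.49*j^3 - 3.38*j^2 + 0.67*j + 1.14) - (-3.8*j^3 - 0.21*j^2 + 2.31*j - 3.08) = 1.31*j^3 - 3.17*j^2 - 1.64*j + 4.22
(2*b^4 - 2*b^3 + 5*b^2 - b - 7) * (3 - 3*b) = -6*b^5 + 12*b^4 - 21*b^3 + 18*b^2 + 18*b - 21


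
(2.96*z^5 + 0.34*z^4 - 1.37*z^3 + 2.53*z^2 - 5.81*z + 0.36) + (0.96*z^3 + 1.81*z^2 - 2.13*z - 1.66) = 2.96*z^5 + 0.34*z^4 - 0.41*z^3 + 4.34*z^2 - 7.94*z - 1.3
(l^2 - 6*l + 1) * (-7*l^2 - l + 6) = -7*l^4 + 41*l^3 + 5*l^2 - 37*l + 6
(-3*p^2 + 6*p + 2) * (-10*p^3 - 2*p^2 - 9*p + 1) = 30*p^5 - 54*p^4 - 5*p^3 - 61*p^2 - 12*p + 2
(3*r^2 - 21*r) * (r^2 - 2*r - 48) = 3*r^4 - 27*r^3 - 102*r^2 + 1008*r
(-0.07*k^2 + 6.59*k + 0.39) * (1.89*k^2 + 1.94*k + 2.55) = -0.1323*k^4 + 12.3193*k^3 + 13.3432*k^2 + 17.5611*k + 0.9945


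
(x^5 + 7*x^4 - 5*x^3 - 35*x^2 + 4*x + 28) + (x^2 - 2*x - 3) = x^5 + 7*x^4 - 5*x^3 - 34*x^2 + 2*x + 25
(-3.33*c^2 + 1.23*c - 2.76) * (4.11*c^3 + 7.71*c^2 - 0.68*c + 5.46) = -13.6863*c^5 - 20.619*c^4 + 0.4041*c^3 - 40.2978*c^2 + 8.5926*c - 15.0696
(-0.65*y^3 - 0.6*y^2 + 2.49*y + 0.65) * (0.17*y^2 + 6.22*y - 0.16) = -0.1105*y^5 - 4.145*y^4 - 3.2047*y^3 + 15.6943*y^2 + 3.6446*y - 0.104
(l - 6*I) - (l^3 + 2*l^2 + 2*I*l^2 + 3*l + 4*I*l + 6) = -l^3 - 2*l^2 - 2*I*l^2 - 2*l - 4*I*l - 6 - 6*I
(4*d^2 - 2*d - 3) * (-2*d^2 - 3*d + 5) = -8*d^4 - 8*d^3 + 32*d^2 - d - 15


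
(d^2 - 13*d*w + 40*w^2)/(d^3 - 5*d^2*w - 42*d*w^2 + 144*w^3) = (-d + 5*w)/(-d^2 - 3*d*w + 18*w^2)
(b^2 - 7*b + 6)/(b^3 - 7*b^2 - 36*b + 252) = (b - 1)/(b^2 - b - 42)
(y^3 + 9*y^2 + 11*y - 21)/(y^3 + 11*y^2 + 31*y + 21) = (y - 1)/(y + 1)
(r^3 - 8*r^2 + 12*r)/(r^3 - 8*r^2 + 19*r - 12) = r*(r^2 - 8*r + 12)/(r^3 - 8*r^2 + 19*r - 12)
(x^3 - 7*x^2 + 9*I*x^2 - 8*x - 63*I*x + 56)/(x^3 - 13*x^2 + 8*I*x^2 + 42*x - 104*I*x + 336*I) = (x + I)/(x - 6)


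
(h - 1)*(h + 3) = h^2 + 2*h - 3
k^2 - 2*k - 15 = (k - 5)*(k + 3)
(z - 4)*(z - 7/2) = z^2 - 15*z/2 + 14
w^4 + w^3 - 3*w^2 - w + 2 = (w - 1)^2*(w + 1)*(w + 2)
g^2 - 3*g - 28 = (g - 7)*(g + 4)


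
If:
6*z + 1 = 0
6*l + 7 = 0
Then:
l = -7/6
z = -1/6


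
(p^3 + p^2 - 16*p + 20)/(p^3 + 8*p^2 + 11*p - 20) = (p^2 - 4*p + 4)/(p^2 + 3*p - 4)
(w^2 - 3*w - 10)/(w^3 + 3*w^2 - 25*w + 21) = (w^2 - 3*w - 10)/(w^3 + 3*w^2 - 25*w + 21)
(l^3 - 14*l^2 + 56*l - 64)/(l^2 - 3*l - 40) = (l^2 - 6*l + 8)/(l + 5)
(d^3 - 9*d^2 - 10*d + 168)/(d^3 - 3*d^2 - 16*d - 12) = (d^2 - 3*d - 28)/(d^2 + 3*d + 2)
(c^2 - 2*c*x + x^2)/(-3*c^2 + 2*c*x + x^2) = (-c + x)/(3*c + x)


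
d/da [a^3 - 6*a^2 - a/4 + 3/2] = 3*a^2 - 12*a - 1/4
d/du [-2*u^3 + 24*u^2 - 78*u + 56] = -6*u^2 + 48*u - 78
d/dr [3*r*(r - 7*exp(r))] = -21*r*exp(r) + 6*r - 21*exp(r)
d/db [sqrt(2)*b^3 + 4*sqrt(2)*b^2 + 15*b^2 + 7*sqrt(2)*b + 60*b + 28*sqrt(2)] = 3*sqrt(2)*b^2 + 8*sqrt(2)*b + 30*b + 7*sqrt(2) + 60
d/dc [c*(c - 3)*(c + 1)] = 3*c^2 - 4*c - 3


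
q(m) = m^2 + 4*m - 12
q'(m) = 2*m + 4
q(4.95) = 32.30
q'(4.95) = 13.90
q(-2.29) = -15.92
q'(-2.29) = -0.58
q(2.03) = 0.24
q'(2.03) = 8.06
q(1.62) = -2.90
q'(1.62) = 7.24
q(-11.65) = 77.12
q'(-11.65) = -19.30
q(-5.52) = -3.61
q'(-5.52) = -7.04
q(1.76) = -1.86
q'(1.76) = 7.52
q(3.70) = 16.49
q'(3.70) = 11.40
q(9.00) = 105.00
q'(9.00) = 22.00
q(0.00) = -12.00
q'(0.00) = 4.00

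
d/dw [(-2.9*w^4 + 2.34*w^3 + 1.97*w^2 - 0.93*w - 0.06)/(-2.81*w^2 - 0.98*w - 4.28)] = (16.298*w^5 + 1.9506*w^4 + 45.0616*w^3 - 34.5895*w^2 - 17.2004*w + 3.9216)/(7.8961*w^4 + 5.5076*w^3 + 25.014*w^2 + 8.3888*w + 18.3184)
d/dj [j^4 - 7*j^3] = j^2*(4*j - 21)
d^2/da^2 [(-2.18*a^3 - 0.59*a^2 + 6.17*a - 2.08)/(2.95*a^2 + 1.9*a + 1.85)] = (5.6843418860808e-14*a^4 + 122.05785*a^3 - 135.26385*a^2 - 316.75335*a - 39.72805)/(25.672375*a^6 + 49.60425*a^5 + 80.247375*a^4 + 69.0745*a^3 + 50.324625*a^2 + 19.50825*a + 6.331625)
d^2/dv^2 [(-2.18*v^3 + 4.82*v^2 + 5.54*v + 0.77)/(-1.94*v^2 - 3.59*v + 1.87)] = (-1.4210854715202e-14*v^4 + 97.4473800000001*v^3 - 210.113772*v^2 - 107.025072*v - 133.527966)/(7.301384*v^6 + 40.533972*v^5 + 53.894946*v^4 - 31.874533*v^3 - 51.950283*v^2 + 37.661613*v - 6.539203)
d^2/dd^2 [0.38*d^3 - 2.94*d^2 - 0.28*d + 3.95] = 2.28*d - 5.88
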